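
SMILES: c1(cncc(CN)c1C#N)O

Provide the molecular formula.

C7H7N3O

Heavy atoms from the SMILES: 7 C, 3 N, 1 O.
Implicit hydrogens by atom environment:
  3 × C (aromatic): no H
  2 × C (aromatic): 1 H each → 2
  1 × C: 2 H
  1 × C: no H
  1 × N: 2 H
  1 × N (aromatic): no H
  1 × N: no H
  1 × O: 1 H
  Total hydrogens = 7.
Molecular formula: C7H7N3O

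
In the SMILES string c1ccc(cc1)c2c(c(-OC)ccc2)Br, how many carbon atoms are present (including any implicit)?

13

The symbol for carbon appears 13 times in the SMILES. Lowercase c denotes aromatic carbon and counts toward C.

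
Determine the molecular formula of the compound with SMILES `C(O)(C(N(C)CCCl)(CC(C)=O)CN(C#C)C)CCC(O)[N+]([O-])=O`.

C15H26ClN3O5

Heavy atoms from the SMILES: 15 C, 1 Cl, 3 N, 5 O.
Implicit hydrogens by atom environment:
  6 × C: 2 H each → 12
  3 × C: 3 H each → 9
  3 × C: 1 H each → 3
  3 × C: no H
  2 × N: no H
  2 × O: 1 H each → 2
  2 × O: no H
  1 × Cl: no H
  1 × N (charge +1): no H
  1 × O (charge -1): no H
  Total hydrogens = 26.
Molecular formula: C15H26ClN3O5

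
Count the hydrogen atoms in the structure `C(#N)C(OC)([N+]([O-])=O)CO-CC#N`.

Hydrogens are implicit in SMILES; fill each atom to its normal valence:
  3 × C: no H
  3 × O: no H
  2 × C: 2 H each → 4
  2 × N: no H
  1 × C: 3 H
  1 × N (charge +1): no H
  1 × O (charge -1): no H
  Total hydrogens = 7.

7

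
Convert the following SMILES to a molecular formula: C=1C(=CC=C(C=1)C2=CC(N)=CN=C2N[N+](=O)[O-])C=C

Heavy atoms from the SMILES: 13 C, 4 N, 2 O.
Implicit hydrogens by atom environment:
  6 × C (aromatic): 1 H each → 6
  5 × C (aromatic): no H
  1 × C: 2 H
  1 × C: 1 H
  1 × N: 2 H
  1 × N: 1 H
  1 × N (aromatic): no H
  1 × N (charge +1): no H
  1 × O: no H
  1 × O (charge -1): no H
  Total hydrogens = 12.
Molecular formula: C13H12N4O2

C13H12N4O2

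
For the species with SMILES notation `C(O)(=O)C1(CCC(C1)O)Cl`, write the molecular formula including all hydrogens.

C6H9ClO3

Heavy atoms from the SMILES: 6 C, 1 Cl, 3 O.
Implicit hydrogens by atom environment:
  3 × C: 2 H each → 6
  2 × C: no H
  2 × O: 1 H each → 2
  1 × C: 1 H
  1 × Cl: no H
  1 × O: no H
  Total hydrogens = 9.
Molecular formula: C6H9ClO3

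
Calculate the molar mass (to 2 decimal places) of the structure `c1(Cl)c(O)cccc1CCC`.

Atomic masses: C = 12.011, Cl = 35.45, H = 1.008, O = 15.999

170.64

Molecular formula: C9H11ClO.
M = 9×12.011 + 1×35.45 + 11×1.008 + 1×15.999 = 170.64 g/mol.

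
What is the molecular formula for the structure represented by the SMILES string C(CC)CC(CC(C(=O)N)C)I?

Heavy atoms from the SMILES: 9 C, 1 I, 1 N, 1 O.
Implicit hydrogens by atom environment:
  4 × C: 2 H each → 8
  2 × C: 3 H each → 6
  2 × C: 1 H each → 2
  1 × C: no H
  1 × I: no H
  1 × N: 2 H
  1 × O: no H
  Total hydrogens = 18.
Molecular formula: C9H18INO

C9H18INO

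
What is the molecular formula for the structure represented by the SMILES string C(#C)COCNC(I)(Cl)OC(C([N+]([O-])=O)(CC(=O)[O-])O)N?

Heavy atoms from the SMILES: 9 C, 1 Cl, 1 I, 3 N, 7 O.
Implicit hydrogens by atom environment:
  4 × C: no H
  4 × O: no H
  3 × C: 2 H each → 6
  2 × C: 1 H each → 2
  2 × O (charge -1): no H
  1 × Cl: no H
  1 × I: no H
  1 × N: 2 H
  1 × N: 1 H
  1 × N (charge +1): no H
  1 × O: 1 H
  Total hydrogens = 12.
Net charge -1.
Molecular formula: C9H12ClIN3O7-

C9H12ClIN3O7-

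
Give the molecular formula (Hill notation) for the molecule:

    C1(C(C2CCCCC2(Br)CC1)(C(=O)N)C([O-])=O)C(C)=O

C14H19BrNO4-

Heavy atoms from the SMILES: 1 Br, 14 C, 1 N, 4 O.
Implicit hydrogens by atom environment:
  6 × C: 2 H each → 12
  5 × C: no H
  3 × O: no H
  2 × C: 1 H each → 2
  1 × Br: no H
  1 × C: 3 H
  1 × N: 2 H
  1 × O (charge -1): no H
  Total hydrogens = 19.
Net charge -1.
Molecular formula: C14H19BrNO4-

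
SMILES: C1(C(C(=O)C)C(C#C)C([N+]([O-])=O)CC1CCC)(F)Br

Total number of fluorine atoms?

The symbol for fluorine appears 1 time in the SMILES.

1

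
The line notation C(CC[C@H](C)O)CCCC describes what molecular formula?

C9H20O

Heavy atoms from the SMILES: 9 C, 1 O.
Implicit hydrogens by atom environment:
  6 × C: 2 H each → 12
  2 × C: 3 H each → 6
  1 × C: 1 H
  1 × O: 1 H
  Total hydrogens = 20.
Molecular formula: C9H20O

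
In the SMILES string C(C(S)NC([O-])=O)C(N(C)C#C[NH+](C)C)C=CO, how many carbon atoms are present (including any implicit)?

The symbol for carbon appears 11 times in the SMILES.

11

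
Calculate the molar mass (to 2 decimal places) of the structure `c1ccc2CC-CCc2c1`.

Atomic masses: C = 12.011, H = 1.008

132.21

Molecular formula: C10H12.
M = 10×12.011 + 12×1.008 = 132.21 g/mol.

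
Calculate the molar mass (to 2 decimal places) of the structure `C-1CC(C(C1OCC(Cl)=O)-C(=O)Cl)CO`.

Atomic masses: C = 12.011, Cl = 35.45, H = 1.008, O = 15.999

Molecular formula: C9H12Cl2O4.
M = 9×12.011 + 2×35.45 + 12×1.008 + 4×15.999 = 255.09 g/mol.

255.09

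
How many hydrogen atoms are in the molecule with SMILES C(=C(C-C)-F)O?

7

Hydrogens are implicit in SMILES; fill each atom to its normal valence:
  1 × C: 3 H
  1 × C: 2 H
  1 × C: 1 H
  1 × C: no H
  1 × F: no H
  1 × O: 1 H
  Total hydrogens = 7.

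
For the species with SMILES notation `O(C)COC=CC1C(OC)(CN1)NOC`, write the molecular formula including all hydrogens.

C9H18N2O4

Heavy atoms from the SMILES: 9 C, 2 N, 4 O.
Implicit hydrogens by atom environment:
  4 × O: no H
  3 × C: 3 H each → 9
  3 × C: 1 H each → 3
  2 × C: 2 H each → 4
  2 × N: 1 H each → 2
  1 × C: no H
  Total hydrogens = 18.
Molecular formula: C9H18N2O4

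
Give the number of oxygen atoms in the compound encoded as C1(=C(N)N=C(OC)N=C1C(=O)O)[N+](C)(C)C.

3

The symbol for oxygen appears 3 times in the SMILES.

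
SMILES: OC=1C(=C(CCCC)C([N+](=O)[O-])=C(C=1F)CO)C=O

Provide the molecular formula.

Heavy atoms from the SMILES: 12 C, 1 F, 1 N, 5 O.
Implicit hydrogens by atom environment:
  6 × C (aromatic): no H
  4 × C: 2 H each → 8
  2 × O: 1 H each → 2
  2 × O: no H
  1 × C: 3 H
  1 × C: 1 H
  1 × F: no H
  1 × N (charge +1): no H
  1 × O (charge -1): no H
  Total hydrogens = 14.
Molecular formula: C12H14FNO5

C12H14FNO5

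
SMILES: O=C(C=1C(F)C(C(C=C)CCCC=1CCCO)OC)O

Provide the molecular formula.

Heavy atoms from the SMILES: 15 C, 1 F, 4 O.
Implicit hydrogens by atom environment:
  7 × C: 2 H each → 14
  4 × C: 1 H each → 4
  3 × C: no H
  2 × O: 1 H each → 2
  2 × O: no H
  1 × C: 3 H
  1 × F: no H
  Total hydrogens = 23.
Molecular formula: C15H23FO4

C15H23FO4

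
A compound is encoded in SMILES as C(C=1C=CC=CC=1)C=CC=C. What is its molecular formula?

Heavy atoms from the SMILES: 11 C.
Implicit hydrogens by atom environment:
  5 × C (aromatic): 1 H each → 5
  3 × C: 1 H each → 3
  2 × C: 2 H each → 4
  1 × C (aromatic): no H
  Total hydrogens = 12.
Molecular formula: C11H12

C11H12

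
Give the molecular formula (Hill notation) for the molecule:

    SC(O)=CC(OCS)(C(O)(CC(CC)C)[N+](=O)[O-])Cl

C10H18ClNO5S2

Heavy atoms from the SMILES: 10 C, 1 Cl, 1 N, 5 O, 2 S.
Implicit hydrogens by atom environment:
  3 × C: 2 H each → 6
  3 × C: no H
  2 × C: 3 H each → 6
  2 × C: 1 H each → 2
  2 × O: 1 H each → 2
  2 × O: no H
  2 × S: 1 H each → 2
  1 × Cl: no H
  1 × N (charge +1): no H
  1 × O (charge -1): no H
  Total hydrogens = 18.
Molecular formula: C10H18ClNO5S2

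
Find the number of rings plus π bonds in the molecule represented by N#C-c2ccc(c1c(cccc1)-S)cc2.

Molecular formula from the SMILES: C13H9NS.
DoU = (2C + 2 + N − H − X)/2 = (2·13 + 2 + 1 − 9 − 0)/2 = 20/2 = 10.
(Structurally: 2 ring(s) + 8 π bond(s) = 10.)

10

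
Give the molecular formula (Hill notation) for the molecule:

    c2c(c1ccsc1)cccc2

Heavy atoms from the SMILES: 10 C, 1 S.
Implicit hydrogens by atom environment:
  8 × C (aromatic): 1 H each → 8
  2 × C (aromatic): no H
  1 × S (aromatic): no H
  Total hydrogens = 8.
Molecular formula: C10H8S

C10H8S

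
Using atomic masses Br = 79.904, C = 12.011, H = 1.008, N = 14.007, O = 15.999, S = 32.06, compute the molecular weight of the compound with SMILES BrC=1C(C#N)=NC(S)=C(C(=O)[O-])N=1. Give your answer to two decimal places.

Molecular formula: C6HBrN3O2S-.
M = 1×79.904 + 6×12.011 + 1×1.008 + 3×14.007 + 2×15.999 + 1×32.06 = 259.06 g/mol.

259.06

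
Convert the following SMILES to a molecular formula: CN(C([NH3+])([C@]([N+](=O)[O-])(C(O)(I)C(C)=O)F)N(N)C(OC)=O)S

Heavy atoms from the SMILES: 8 C, 1 F, 1 I, 5 N, 6 O, 1 S.
Implicit hydrogens by atom environment:
  5 × C: no H
  4 × O: no H
  3 × C: 3 H each → 9
  2 × N: no H
  1 × F: no H
  1 × I: no H
  1 × N (charge +1): 3 H
  1 × N: 2 H
  1 × N (charge +1): no H
  1 × O: 1 H
  1 × O (charge -1): no H
  1 × S: 1 H
  Total hydrogens = 16.
Net charge +1.
Molecular formula: C8H16FIN5O6S+

C8H16FIN5O6S+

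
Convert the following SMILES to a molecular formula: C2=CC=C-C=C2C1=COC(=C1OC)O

C11H10O3

Heavy atoms from the SMILES: 11 C, 3 O.
Implicit hydrogens by atom environment:
  6 × C (aromatic): 1 H each → 6
  4 × C (aromatic): no H
  1 × C: 3 H
  1 × O: 1 H
  1 × O (aromatic): no H
  1 × O: no H
  Total hydrogens = 10.
Molecular formula: C11H10O3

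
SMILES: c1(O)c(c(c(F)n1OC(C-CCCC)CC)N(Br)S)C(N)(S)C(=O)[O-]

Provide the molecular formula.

C14H22BrFN3O4S2-

Heavy atoms from the SMILES: 1 Br, 14 C, 1 F, 3 N, 4 O, 2 S.
Implicit hydrogens by atom environment:
  5 × C: 2 H each → 10
  4 × C (aromatic): no H
  2 × C: 3 H each → 6
  2 × C: no H
  2 × O: no H
  2 × S: 1 H each → 2
  1 × Br: no H
  1 × C: 1 H
  1 × F: no H
  1 × N: 2 H
  1 × N (aromatic): no H
  1 × N: no H
  1 × O: 1 H
  1 × O (charge -1): no H
  Total hydrogens = 22.
Net charge -1.
Molecular formula: C14H22BrFN3O4S2-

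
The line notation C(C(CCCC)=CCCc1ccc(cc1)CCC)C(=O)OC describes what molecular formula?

C20H30O2

Heavy atoms from the SMILES: 20 C, 2 O.
Implicit hydrogens by atom environment:
  8 × C: 2 H each → 16
  4 × C (aromatic): 1 H each → 4
  3 × C: 3 H each → 9
  2 × C: no H
  2 × C (aromatic): no H
  2 × O: no H
  1 × C: 1 H
  Total hydrogens = 30.
Molecular formula: C20H30O2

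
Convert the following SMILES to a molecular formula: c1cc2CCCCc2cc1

Heavy atoms from the SMILES: 10 C.
Implicit hydrogens by atom environment:
  4 × C: 2 H each → 8
  4 × C (aromatic): 1 H each → 4
  2 × C (aromatic): no H
  Total hydrogens = 12.
Molecular formula: C10H12

C10H12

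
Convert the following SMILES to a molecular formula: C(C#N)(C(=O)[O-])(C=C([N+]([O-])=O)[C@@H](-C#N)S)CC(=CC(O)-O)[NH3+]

Heavy atoms from the SMILES: 11 C, 4 N, 6 O, 1 S.
Implicit hydrogens by atom environment:
  6 × C: no H
  4 × C: 1 H each → 4
  2 × N: no H
  2 × O: 1 H each → 2
  2 × O: no H
  2 × O (charge -1): no H
  1 × C: 2 H
  1 × N (charge +1): 3 H
  1 × N (charge +1): no H
  1 × S: 1 H
  Total hydrogens = 12.
Molecular formula: C11H12N4O6S

C11H12N4O6S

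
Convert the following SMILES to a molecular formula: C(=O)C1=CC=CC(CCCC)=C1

C11H14O

Heavy atoms from the SMILES: 11 C, 1 O.
Implicit hydrogens by atom environment:
  4 × C (aromatic): 1 H each → 4
  3 × C: 2 H each → 6
  2 × C (aromatic): no H
  1 × C: 3 H
  1 × C: 1 H
  1 × O: no H
  Total hydrogens = 14.
Molecular formula: C11H14O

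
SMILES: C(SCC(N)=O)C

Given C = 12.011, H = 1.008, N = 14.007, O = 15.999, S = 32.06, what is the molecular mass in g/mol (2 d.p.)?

Molecular formula: C4H9NOS.
M = 4×12.011 + 9×1.008 + 1×14.007 + 1×15.999 + 1×32.06 = 119.18 g/mol.

119.18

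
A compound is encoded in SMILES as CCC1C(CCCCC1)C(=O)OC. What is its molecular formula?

Heavy atoms from the SMILES: 11 C, 2 O.
Implicit hydrogens by atom environment:
  6 × C: 2 H each → 12
  2 × C: 3 H each → 6
  2 × C: 1 H each → 2
  2 × O: no H
  1 × C: no H
  Total hydrogens = 20.
Molecular formula: C11H20O2

C11H20O2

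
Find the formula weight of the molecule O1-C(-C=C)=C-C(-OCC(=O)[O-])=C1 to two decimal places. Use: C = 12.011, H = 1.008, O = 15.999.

Molecular formula: C8H7O4-.
M = 8×12.011 + 7×1.008 + 4×15.999 = 167.14 g/mol.

167.14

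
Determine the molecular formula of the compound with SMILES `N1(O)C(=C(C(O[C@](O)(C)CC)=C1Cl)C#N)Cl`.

C9H10Cl2N2O3

Heavy atoms from the SMILES: 9 C, 2 Cl, 2 N, 3 O.
Implicit hydrogens by atom environment:
  4 × C (aromatic): no H
  2 × C: 3 H each → 6
  2 × C: no H
  2 × Cl: no H
  2 × O: 1 H each → 2
  1 × C: 2 H
  1 × N (aromatic): no H
  1 × N: no H
  1 × O: no H
  Total hydrogens = 10.
Molecular formula: C9H10Cl2N2O3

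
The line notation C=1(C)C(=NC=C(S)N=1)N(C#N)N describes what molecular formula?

Heavy atoms from the SMILES: 6 C, 5 N, 1 S.
Implicit hydrogens by atom environment:
  3 × C (aromatic): no H
  2 × N (aromatic): no H
  2 × N: no H
  1 × C: 3 H
  1 × C (aromatic): 1 H
  1 × C: no H
  1 × N: 2 H
  1 × S: 1 H
  Total hydrogens = 7.
Molecular formula: C6H7N5S

C6H7N5S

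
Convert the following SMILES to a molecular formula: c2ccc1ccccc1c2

C10H8

Heavy atoms from the SMILES: 10 C.
Implicit hydrogens by atom environment:
  8 × C (aromatic): 1 H each → 8
  2 × C (aromatic): no H
  Total hydrogens = 8.
Molecular formula: C10H8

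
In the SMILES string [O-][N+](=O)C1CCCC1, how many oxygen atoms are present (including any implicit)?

The symbol for oxygen appears 2 times in the SMILES.

2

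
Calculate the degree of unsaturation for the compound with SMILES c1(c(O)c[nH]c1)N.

Molecular formula from the SMILES: C4H6N2O.
DoU = (2C + 2 + N − H − X)/2 = (2·4 + 2 + 2 − 6 − 0)/2 = 6/2 = 3.
(Structurally: 1 ring(s) + 2 π bond(s) = 3.)

3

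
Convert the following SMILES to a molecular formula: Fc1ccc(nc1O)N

C5H5FN2O

Heavy atoms from the SMILES: 5 C, 1 F, 2 N, 1 O.
Implicit hydrogens by atom environment:
  3 × C (aromatic): no H
  2 × C (aromatic): 1 H each → 2
  1 × F: no H
  1 × N: 2 H
  1 × N (aromatic): no H
  1 × O: 1 H
  Total hydrogens = 5.
Molecular formula: C5H5FN2O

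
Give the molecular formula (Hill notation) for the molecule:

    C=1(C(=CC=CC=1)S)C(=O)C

Heavy atoms from the SMILES: 8 C, 1 O, 1 S.
Implicit hydrogens by atom environment:
  4 × C (aromatic): 1 H each → 4
  2 × C (aromatic): no H
  1 × C: 3 H
  1 × C: no H
  1 × O: no H
  1 × S: 1 H
  Total hydrogens = 8.
Molecular formula: C8H8OS

C8H8OS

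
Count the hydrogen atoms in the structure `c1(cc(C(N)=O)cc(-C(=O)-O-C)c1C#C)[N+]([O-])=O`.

8

Hydrogens are implicit in SMILES; fill each atom to its normal valence:
  4 × C (aromatic): no H
  4 × O: no H
  3 × C: no H
  2 × C (aromatic): 1 H each → 2
  1 × C: 3 H
  1 × C: 1 H
  1 × N: 2 H
  1 × N (charge +1): no H
  1 × O (charge -1): no H
  Total hydrogens = 8.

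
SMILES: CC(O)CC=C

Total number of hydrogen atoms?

Hydrogens are implicit in SMILES; fill each atom to its normal valence:
  2 × C: 2 H each → 4
  2 × C: 1 H each → 2
  1 × C: 3 H
  1 × O: 1 H
  Total hydrogens = 10.

10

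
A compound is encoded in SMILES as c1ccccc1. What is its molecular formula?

C6H6

Heavy atoms from the SMILES: 6 C.
Implicit hydrogens by atom environment:
  6 × C (aromatic): 1 H each → 6
  Total hydrogens = 6.
Molecular formula: C6H6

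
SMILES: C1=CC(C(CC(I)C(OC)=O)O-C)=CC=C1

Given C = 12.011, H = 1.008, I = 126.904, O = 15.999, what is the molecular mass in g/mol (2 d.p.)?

334.15

Molecular formula: C12H15IO3.
M = 12×12.011 + 15×1.008 + 1×126.904 + 3×15.999 = 334.15 g/mol.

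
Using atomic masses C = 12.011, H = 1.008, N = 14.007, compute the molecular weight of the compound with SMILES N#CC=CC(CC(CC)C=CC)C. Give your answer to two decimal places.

177.29

Molecular formula: C12H19N.
M = 12×12.011 + 19×1.008 + 1×14.007 = 177.29 g/mol.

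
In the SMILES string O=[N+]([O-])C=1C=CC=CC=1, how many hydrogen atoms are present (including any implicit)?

Hydrogens are implicit in SMILES; fill each atom to its normal valence:
  5 × C (aromatic): 1 H each → 5
  1 × C (aromatic): no H
  1 × N (charge +1): no H
  1 × O: no H
  1 × O (charge -1): no H
  Total hydrogens = 5.

5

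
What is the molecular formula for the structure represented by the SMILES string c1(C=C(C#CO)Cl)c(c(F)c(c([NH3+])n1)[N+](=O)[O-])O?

C9H6ClFN3O4+

Heavy atoms from the SMILES: 9 C, 1 Cl, 1 F, 3 N, 4 O.
Implicit hydrogens by atom environment:
  5 × C (aromatic): no H
  3 × C: no H
  2 × O: 1 H each → 2
  1 × C: 1 H
  1 × Cl: no H
  1 × F: no H
  1 × N (charge +1): 3 H
  1 × N (aromatic): no H
  1 × N (charge +1): no H
  1 × O: no H
  1 × O (charge -1): no H
  Total hydrogens = 6.
Net charge +1.
Molecular formula: C9H6ClFN3O4+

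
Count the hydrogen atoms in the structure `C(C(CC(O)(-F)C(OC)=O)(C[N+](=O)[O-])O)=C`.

12

Hydrogens are implicit in SMILES; fill each atom to its normal valence:
  3 × C: 2 H each → 6
  3 × C: no H
  3 × O: no H
  2 × O: 1 H each → 2
  1 × C: 3 H
  1 × C: 1 H
  1 × F: no H
  1 × N (charge +1): no H
  1 × O (charge -1): no H
  Total hydrogens = 12.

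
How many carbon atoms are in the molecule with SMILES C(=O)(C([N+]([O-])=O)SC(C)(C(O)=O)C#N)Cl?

The symbol for carbon appears 6 times in the SMILES. (Cl is a single chlorine, not C + l.)

6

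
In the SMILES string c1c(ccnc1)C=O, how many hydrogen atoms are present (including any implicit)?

Hydrogens are implicit in SMILES; fill each atom to its normal valence:
  4 × C (aromatic): 1 H each → 4
  1 × C: 1 H
  1 × C (aromatic): no H
  1 × N (aromatic): no H
  1 × O: no H
  Total hydrogens = 5.

5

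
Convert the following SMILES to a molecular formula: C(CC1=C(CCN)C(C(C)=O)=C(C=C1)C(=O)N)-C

C14H20N2O2

Heavy atoms from the SMILES: 14 C, 2 N, 2 O.
Implicit hydrogens by atom environment:
  4 × C: 2 H each → 8
  4 × C (aromatic): no H
  2 × C: 3 H each → 6
  2 × C (aromatic): 1 H each → 2
  2 × C: no H
  2 × N: 2 H each → 4
  2 × O: no H
  Total hydrogens = 20.
Molecular formula: C14H20N2O2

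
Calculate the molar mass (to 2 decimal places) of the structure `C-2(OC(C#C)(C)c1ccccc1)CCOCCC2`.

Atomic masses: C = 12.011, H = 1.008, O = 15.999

Molecular formula: C16H20O2.
M = 16×12.011 + 20×1.008 + 2×15.999 = 244.33 g/mol.

244.33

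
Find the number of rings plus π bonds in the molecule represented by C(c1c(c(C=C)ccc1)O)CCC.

Molecular formula from the SMILES: C12H16O.
DoU = (2C + 2 + N − H − X)/2 = (2·12 + 2 + 0 − 16 − 0)/2 = 10/2 = 5.
(Structurally: 1 ring(s) + 4 π bond(s) = 5.)

5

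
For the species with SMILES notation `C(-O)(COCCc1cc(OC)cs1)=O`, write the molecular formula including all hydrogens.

C9H12O4S

Heavy atoms from the SMILES: 9 C, 4 O, 1 S.
Implicit hydrogens by atom environment:
  3 × C: 2 H each → 6
  3 × O: no H
  2 × C (aromatic): 1 H each → 2
  2 × C (aromatic): no H
  1 × C: 3 H
  1 × C: no H
  1 × O: 1 H
  1 × S (aromatic): no H
  Total hydrogens = 12.
Molecular formula: C9H12O4S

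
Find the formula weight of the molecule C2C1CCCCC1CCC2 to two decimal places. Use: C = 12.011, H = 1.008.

Molecular formula: C10H18.
M = 10×12.011 + 18×1.008 = 138.25 g/mol.

138.25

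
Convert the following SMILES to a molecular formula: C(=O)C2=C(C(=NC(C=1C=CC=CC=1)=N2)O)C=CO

Heavy atoms from the SMILES: 13 C, 2 N, 3 O.
Implicit hydrogens by atom environment:
  5 × C (aromatic): 1 H each → 5
  5 × C (aromatic): no H
  3 × C: 1 H each → 3
  2 × N (aromatic): no H
  2 × O: 1 H each → 2
  1 × O: no H
  Total hydrogens = 10.
Molecular formula: C13H10N2O3

C13H10N2O3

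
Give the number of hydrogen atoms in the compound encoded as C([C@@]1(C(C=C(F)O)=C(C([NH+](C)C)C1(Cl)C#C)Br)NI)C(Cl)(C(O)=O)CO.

18

Hydrogens are implicit in SMILES; fill each atom to its normal valence:
  8 × C: no H
  3 × C: 1 H each → 3
  3 × O: 1 H each → 3
  2 × C: 3 H each → 6
  2 × C: 2 H each → 4
  2 × Cl: no H
  1 × Br: no H
  1 × F: no H
  1 × I: no H
  1 × N: 1 H
  1 × N (charge +1): 1 H
  1 × O: no H
  Total hydrogens = 18.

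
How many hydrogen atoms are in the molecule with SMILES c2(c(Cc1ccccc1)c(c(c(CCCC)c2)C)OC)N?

Hydrogens are implicit in SMILES; fill each atom to its normal valence:
  6 × C (aromatic): 1 H each → 6
  6 × C (aromatic): no H
  4 × C: 2 H each → 8
  3 × C: 3 H each → 9
  1 × N: 2 H
  1 × O: no H
  Total hydrogens = 25.

25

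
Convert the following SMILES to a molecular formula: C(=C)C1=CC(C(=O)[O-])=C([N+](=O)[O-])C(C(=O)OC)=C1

C11H8NO6-

Heavy atoms from the SMILES: 11 C, 1 N, 6 O.
Implicit hydrogens by atom environment:
  4 × C (aromatic): no H
  4 × O: no H
  2 × C (aromatic): 1 H each → 2
  2 × C: no H
  2 × O (charge -1): no H
  1 × C: 3 H
  1 × C: 2 H
  1 × C: 1 H
  1 × N (charge +1): no H
  Total hydrogens = 8.
Net charge -1.
Molecular formula: C11H8NO6-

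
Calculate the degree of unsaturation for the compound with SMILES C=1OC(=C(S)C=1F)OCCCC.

Molecular formula from the SMILES: C8H11FO2S.
DoU = (2C + 2 + N − H − X)/2 = (2·8 + 2 + 0 − 11 − 1)/2 = 6/2 = 3.
(Structurally: 1 ring(s) + 2 π bond(s) = 3.)

3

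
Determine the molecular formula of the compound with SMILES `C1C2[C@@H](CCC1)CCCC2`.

Heavy atoms from the SMILES: 10 C.
Implicit hydrogens by atom environment:
  8 × C: 2 H each → 16
  2 × C: 1 H each → 2
  Total hydrogens = 18.
Molecular formula: C10H18

C10H18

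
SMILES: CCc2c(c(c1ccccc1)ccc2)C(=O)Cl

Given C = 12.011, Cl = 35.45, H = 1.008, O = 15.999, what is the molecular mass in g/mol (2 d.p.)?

244.72

Molecular formula: C15H13ClO.
M = 15×12.011 + 1×35.45 + 13×1.008 + 1×15.999 = 244.72 g/mol.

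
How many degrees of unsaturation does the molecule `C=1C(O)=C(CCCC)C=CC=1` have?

4

Molecular formula from the SMILES: C10H14O.
DoU = (2C + 2 + N − H − X)/2 = (2·10 + 2 + 0 − 14 − 0)/2 = 8/2 = 4.
(Structurally: 1 ring(s) + 3 π bond(s) = 4.)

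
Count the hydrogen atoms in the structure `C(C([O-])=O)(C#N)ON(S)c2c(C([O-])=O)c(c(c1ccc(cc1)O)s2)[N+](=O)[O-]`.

Hydrogens are implicit in SMILES; fill each atom to its normal valence:
  6 × C (aromatic): no H
  4 × C (aromatic): 1 H each → 4
  4 × O: no H
  3 × C: no H
  3 × O (charge -1): no H
  2 × N: no H
  1 × C: 1 H
  1 × N (charge +1): no H
  1 × O: 1 H
  1 × S: 1 H
  1 × S (aromatic): no H
  Total hydrogens = 7.

7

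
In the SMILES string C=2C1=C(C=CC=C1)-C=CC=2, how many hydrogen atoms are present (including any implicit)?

Hydrogens are implicit in SMILES; fill each atom to its normal valence:
  8 × C (aromatic): 1 H each → 8
  2 × C (aromatic): no H
  Total hydrogens = 8.

8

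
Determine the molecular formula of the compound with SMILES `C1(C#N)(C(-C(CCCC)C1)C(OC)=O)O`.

Heavy atoms from the SMILES: 11 C, 1 N, 3 O.
Implicit hydrogens by atom environment:
  4 × C: 2 H each → 8
  3 × C: no H
  2 × C: 3 H each → 6
  2 × C: 1 H each → 2
  2 × O: no H
  1 × N: no H
  1 × O: 1 H
  Total hydrogens = 17.
Molecular formula: C11H17NO3

C11H17NO3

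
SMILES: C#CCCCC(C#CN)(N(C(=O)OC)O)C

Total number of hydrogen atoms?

16

Hydrogens are implicit in SMILES; fill each atom to its normal valence:
  5 × C: no H
  3 × C: 2 H each → 6
  2 × C: 3 H each → 6
  2 × O: no H
  1 × C: 1 H
  1 × N: 2 H
  1 × N: no H
  1 × O: 1 H
  Total hydrogens = 16.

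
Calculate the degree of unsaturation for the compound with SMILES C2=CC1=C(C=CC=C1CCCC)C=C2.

Molecular formula from the SMILES: C14H16.
DoU = (2C + 2 + N − H − X)/2 = (2·14 + 2 + 0 − 16 − 0)/2 = 14/2 = 7.
(Structurally: 2 ring(s) + 5 π bond(s) = 7.)

7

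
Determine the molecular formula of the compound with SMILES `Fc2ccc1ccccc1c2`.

Heavy atoms from the SMILES: 10 C, 1 F.
Implicit hydrogens by atom environment:
  7 × C (aromatic): 1 H each → 7
  3 × C (aromatic): no H
  1 × F: no H
  Total hydrogens = 7.
Molecular formula: C10H7F

C10H7F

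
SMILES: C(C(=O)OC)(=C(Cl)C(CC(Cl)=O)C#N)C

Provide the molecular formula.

C9H9Cl2NO3

Heavy atoms from the SMILES: 9 C, 2 Cl, 1 N, 3 O.
Implicit hydrogens by atom environment:
  5 × C: no H
  3 × O: no H
  2 × C: 3 H each → 6
  2 × Cl: no H
  1 × C: 2 H
  1 × C: 1 H
  1 × N: no H
  Total hydrogens = 9.
Molecular formula: C9H9Cl2NO3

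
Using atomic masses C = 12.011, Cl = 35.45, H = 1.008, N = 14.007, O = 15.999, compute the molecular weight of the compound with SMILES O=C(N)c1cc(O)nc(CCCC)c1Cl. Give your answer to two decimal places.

228.68

Molecular formula: C10H13ClN2O2.
M = 10×12.011 + 1×35.45 + 13×1.008 + 2×14.007 + 2×15.999 = 228.68 g/mol.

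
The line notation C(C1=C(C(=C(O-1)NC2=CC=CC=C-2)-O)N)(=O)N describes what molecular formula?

C11H11N3O3

Heavy atoms from the SMILES: 11 C, 3 N, 3 O.
Implicit hydrogens by atom environment:
  5 × C (aromatic): 1 H each → 5
  5 × C (aromatic): no H
  2 × N: 2 H each → 4
  1 × C: no H
  1 × N: 1 H
  1 × O: 1 H
  1 × O (aromatic): no H
  1 × O: no H
  Total hydrogens = 11.
Molecular formula: C11H11N3O3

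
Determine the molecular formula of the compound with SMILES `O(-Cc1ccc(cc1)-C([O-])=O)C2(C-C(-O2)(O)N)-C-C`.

Heavy atoms from the SMILES: 13 C, 1 N, 5 O.
Implicit hydrogens by atom environment:
  4 × C (aromatic): 1 H each → 4
  3 × C: 2 H each → 6
  3 × C: no H
  3 × O: no H
  2 × C (aromatic): no H
  1 × C: 3 H
  1 × N: 2 H
  1 × O: 1 H
  1 × O (charge -1): no H
  Total hydrogens = 16.
Net charge -1.
Molecular formula: C13H16NO5-

C13H16NO5-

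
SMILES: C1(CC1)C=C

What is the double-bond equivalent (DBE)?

Molecular formula from the SMILES: C5H8.
DoU = (2C + 2 + N − H − X)/2 = (2·5 + 2 + 0 − 8 − 0)/2 = 4/2 = 2.
(Structurally: 1 ring(s) + 1 π bond(s) = 2.)

2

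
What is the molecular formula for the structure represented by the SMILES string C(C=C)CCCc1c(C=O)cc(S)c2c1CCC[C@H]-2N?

C17H23NOS

Heavy atoms from the SMILES: 17 C, 1 N, 1 O, 1 S.
Implicit hydrogens by atom environment:
  8 × C: 2 H each → 16
  5 × C (aromatic): no H
  3 × C: 1 H each → 3
  1 × C (aromatic): 1 H
  1 × N: 2 H
  1 × O: no H
  1 × S: 1 H
  Total hydrogens = 23.
Molecular formula: C17H23NOS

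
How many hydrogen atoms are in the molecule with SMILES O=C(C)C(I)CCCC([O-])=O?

10

Hydrogens are implicit in SMILES; fill each atom to its normal valence:
  3 × C: 2 H each → 6
  2 × C: no H
  2 × O: no H
  1 × C: 3 H
  1 × C: 1 H
  1 × I: no H
  1 × O (charge -1): no H
  Total hydrogens = 10.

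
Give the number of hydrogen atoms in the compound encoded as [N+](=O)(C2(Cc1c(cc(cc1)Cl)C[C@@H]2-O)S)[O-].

Hydrogens are implicit in SMILES; fill each atom to its normal valence:
  3 × C (aromatic): 1 H each → 3
  3 × C (aromatic): no H
  2 × C: 2 H each → 4
  1 × C: 1 H
  1 × C: no H
  1 × Cl: no H
  1 × N (charge +1): no H
  1 × O: 1 H
  1 × O: no H
  1 × O (charge -1): no H
  1 × S: 1 H
  Total hydrogens = 10.

10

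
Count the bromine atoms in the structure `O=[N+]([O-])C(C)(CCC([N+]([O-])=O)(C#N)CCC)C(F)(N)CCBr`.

1

The symbol for bromine appears 1 time in the SMILES.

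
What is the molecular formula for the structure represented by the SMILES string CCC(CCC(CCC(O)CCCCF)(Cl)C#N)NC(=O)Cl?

Heavy atoms from the SMILES: 15 C, 2 Cl, 1 F, 2 N, 2 O.
Implicit hydrogens by atom environment:
  9 × C: 2 H each → 18
  3 × C: no H
  2 × C: 1 H each → 2
  2 × Cl: no H
  1 × C: 3 H
  1 × F: no H
  1 × N: 1 H
  1 × N: no H
  1 × O: 1 H
  1 × O: no H
  Total hydrogens = 25.
Molecular formula: C15H25Cl2FN2O2

C15H25Cl2FN2O2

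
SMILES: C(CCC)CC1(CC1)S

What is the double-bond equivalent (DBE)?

Molecular formula from the SMILES: C8H16S.
DoU = (2C + 2 + N − H − X)/2 = (2·8 + 2 + 0 − 16 − 0)/2 = 2/2 = 1.
(Structurally: 1 ring(s) + 0 π bond(s) = 1.)

1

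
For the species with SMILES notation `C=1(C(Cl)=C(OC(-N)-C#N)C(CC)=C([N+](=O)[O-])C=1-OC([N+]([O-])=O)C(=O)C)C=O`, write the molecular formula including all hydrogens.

C14H13ClN4O8

Heavy atoms from the SMILES: 14 C, 1 Cl, 4 N, 8 O.
Implicit hydrogens by atom environment:
  6 × C (aromatic): no H
  6 × O: no H
  3 × C: 1 H each → 3
  2 × C: 3 H each → 6
  2 × C: no H
  2 × N (charge +1): no H
  2 × O (charge -1): no H
  1 × C: 2 H
  1 × Cl: no H
  1 × N: 2 H
  1 × N: no H
  Total hydrogens = 13.
Molecular formula: C14H13ClN4O8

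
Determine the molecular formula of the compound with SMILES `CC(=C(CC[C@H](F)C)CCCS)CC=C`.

C13H23FS

Heavy atoms from the SMILES: 13 C, 1 F, 1 S.
Implicit hydrogens by atom environment:
  7 × C: 2 H each → 14
  2 × C: 3 H each → 6
  2 × C: 1 H each → 2
  2 × C: no H
  1 × F: no H
  1 × S: 1 H
  Total hydrogens = 23.
Molecular formula: C13H23FS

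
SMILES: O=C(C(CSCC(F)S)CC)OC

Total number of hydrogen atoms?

15

Hydrogens are implicit in SMILES; fill each atom to its normal valence:
  3 × C: 2 H each → 6
  2 × C: 3 H each → 6
  2 × C: 1 H each → 2
  2 × O: no H
  1 × C: no H
  1 × F: no H
  1 × S: 1 H
  1 × S: no H
  Total hydrogens = 15.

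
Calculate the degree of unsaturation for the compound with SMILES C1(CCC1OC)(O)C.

Molecular formula from the SMILES: C6H12O2.
DoU = (2C + 2 + N − H − X)/2 = (2·6 + 2 + 0 − 12 − 0)/2 = 2/2 = 1.
(Structurally: 1 ring(s) + 0 π bond(s) = 1.)

1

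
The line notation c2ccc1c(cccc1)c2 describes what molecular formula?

C10H8

Heavy atoms from the SMILES: 10 C.
Implicit hydrogens by atom environment:
  8 × C (aromatic): 1 H each → 8
  2 × C (aromatic): no H
  Total hydrogens = 8.
Molecular formula: C10H8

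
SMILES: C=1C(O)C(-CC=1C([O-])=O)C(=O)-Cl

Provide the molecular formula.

Heavy atoms from the SMILES: 7 C, 1 Cl, 4 O.
Implicit hydrogens by atom environment:
  3 × C: 1 H each → 3
  3 × C: no H
  2 × O: no H
  1 × C: 2 H
  1 × Cl: no H
  1 × O: 1 H
  1 × O (charge -1): no H
  Total hydrogens = 6.
Net charge -1.
Molecular formula: C7H6ClO4-

C7H6ClO4-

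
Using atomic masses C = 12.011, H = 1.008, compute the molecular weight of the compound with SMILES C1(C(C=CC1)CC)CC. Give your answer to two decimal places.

Molecular formula: C9H16.
M = 9×12.011 + 16×1.008 = 124.23 g/mol.

124.23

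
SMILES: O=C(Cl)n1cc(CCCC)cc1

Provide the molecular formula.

C9H12ClNO

Heavy atoms from the SMILES: 9 C, 1 Cl, 1 N, 1 O.
Implicit hydrogens by atom environment:
  3 × C: 2 H each → 6
  3 × C (aromatic): 1 H each → 3
  1 × C: 3 H
  1 × C (aromatic): no H
  1 × C: no H
  1 × Cl: no H
  1 × N (aromatic): no H
  1 × O: no H
  Total hydrogens = 12.
Molecular formula: C9H12ClNO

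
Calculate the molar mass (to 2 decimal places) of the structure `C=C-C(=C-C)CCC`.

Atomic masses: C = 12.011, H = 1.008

110.20

Molecular formula: C8H14.
M = 8×12.011 + 14×1.008 = 110.20 g/mol.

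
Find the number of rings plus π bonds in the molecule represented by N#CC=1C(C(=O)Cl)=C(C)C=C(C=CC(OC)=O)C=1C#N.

11

Molecular formula from the SMILES: C14H9ClN2O3.
DoU = (2C + 2 + N − H − X)/2 = (2·14 + 2 + 2 − 9 − 1)/2 = 22/2 = 11.
(Structurally: 1 ring(s) + 10 π bond(s) = 11.)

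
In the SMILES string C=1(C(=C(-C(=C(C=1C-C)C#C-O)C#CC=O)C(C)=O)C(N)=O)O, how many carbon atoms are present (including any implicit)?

16

The symbol for carbon appears 16 times in the SMILES.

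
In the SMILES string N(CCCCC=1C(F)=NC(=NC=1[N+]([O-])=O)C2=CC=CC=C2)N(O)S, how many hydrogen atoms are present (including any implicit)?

16

Hydrogens are implicit in SMILES; fill each atom to its normal valence:
  5 × C (aromatic): 1 H each → 5
  5 × C (aromatic): no H
  4 × C: 2 H each → 8
  2 × N (aromatic): no H
  1 × F: no H
  1 × N: 1 H
  1 × N (charge +1): no H
  1 × N: no H
  1 × O: 1 H
  1 × O: no H
  1 × O (charge -1): no H
  1 × S: 1 H
  Total hydrogens = 16.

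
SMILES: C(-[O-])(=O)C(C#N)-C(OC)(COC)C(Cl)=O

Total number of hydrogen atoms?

9

Hydrogens are implicit in SMILES; fill each atom to its normal valence:
  4 × C: no H
  4 × O: no H
  2 × C: 3 H each → 6
  1 × C: 2 H
  1 × C: 1 H
  1 × Cl: no H
  1 × N: no H
  1 × O (charge -1): no H
  Total hydrogens = 9.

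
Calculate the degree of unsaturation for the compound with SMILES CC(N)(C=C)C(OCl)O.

1

Molecular formula from the SMILES: C5H10ClNO2.
DoU = (2C + 2 + N − H − X)/2 = (2·5 + 2 + 1 − 10 − 1)/2 = 2/2 = 1.
(Structurally: 0 ring(s) + 1 π bond(s) = 1.)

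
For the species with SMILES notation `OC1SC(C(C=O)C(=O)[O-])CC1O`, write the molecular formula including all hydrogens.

C7H9O5S-

Heavy atoms from the SMILES: 7 C, 5 O, 1 S.
Implicit hydrogens by atom environment:
  5 × C: 1 H each → 5
  2 × O: 1 H each → 2
  2 × O: no H
  1 × C: 2 H
  1 × C: no H
  1 × O (charge -1): no H
  1 × S: no H
  Total hydrogens = 9.
Net charge -1.
Molecular formula: C7H9O5S-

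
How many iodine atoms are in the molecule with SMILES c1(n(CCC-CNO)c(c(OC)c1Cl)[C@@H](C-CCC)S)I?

The symbol for iodine appears 1 time in the SMILES.

1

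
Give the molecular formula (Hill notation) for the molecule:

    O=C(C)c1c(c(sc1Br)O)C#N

Heavy atoms from the SMILES: 1 Br, 7 C, 1 N, 2 O, 1 S.
Implicit hydrogens by atom environment:
  4 × C (aromatic): no H
  2 × C: no H
  1 × Br: no H
  1 × C: 3 H
  1 × N: no H
  1 × O: 1 H
  1 × O: no H
  1 × S (aromatic): no H
  Total hydrogens = 4.
Molecular formula: C7H4BrNO2S

C7H4BrNO2S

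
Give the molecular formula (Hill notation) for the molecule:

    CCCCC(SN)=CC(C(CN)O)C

Heavy atoms from the SMILES: 10 C, 2 N, 1 O, 1 S.
Implicit hydrogens by atom environment:
  4 × C: 2 H each → 8
  3 × C: 1 H each → 3
  2 × C: 3 H each → 6
  2 × N: 2 H each → 4
  1 × C: no H
  1 × O: 1 H
  1 × S: no H
  Total hydrogens = 22.
Molecular formula: C10H22N2OS

C10H22N2OS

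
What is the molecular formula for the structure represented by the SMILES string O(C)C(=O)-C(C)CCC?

C7H14O2

Heavy atoms from the SMILES: 7 C, 2 O.
Implicit hydrogens by atom environment:
  3 × C: 3 H each → 9
  2 × C: 2 H each → 4
  2 × O: no H
  1 × C: 1 H
  1 × C: no H
  Total hydrogens = 14.
Molecular formula: C7H14O2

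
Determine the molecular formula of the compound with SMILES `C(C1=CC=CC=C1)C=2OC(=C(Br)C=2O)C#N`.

Heavy atoms from the SMILES: 1 Br, 12 C, 1 N, 2 O.
Implicit hydrogens by atom environment:
  5 × C (aromatic): 1 H each → 5
  5 × C (aromatic): no H
  1 × Br: no H
  1 × C: 2 H
  1 × C: no H
  1 × N: no H
  1 × O: 1 H
  1 × O (aromatic): no H
  Total hydrogens = 8.
Molecular formula: C12H8BrNO2

C12H8BrNO2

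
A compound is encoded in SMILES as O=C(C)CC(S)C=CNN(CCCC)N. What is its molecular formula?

C10H21N3OS

Heavy atoms from the SMILES: 10 C, 3 N, 1 O, 1 S.
Implicit hydrogens by atom environment:
  4 × C: 2 H each → 8
  3 × C: 1 H each → 3
  2 × C: 3 H each → 6
  1 × C: no H
  1 × N: 2 H
  1 × N: 1 H
  1 × N: no H
  1 × O: no H
  1 × S: 1 H
  Total hydrogens = 21.
Molecular formula: C10H21N3OS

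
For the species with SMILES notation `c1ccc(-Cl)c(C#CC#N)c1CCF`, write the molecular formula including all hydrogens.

Heavy atoms from the SMILES: 11 C, 1 Cl, 1 F, 1 N.
Implicit hydrogens by atom environment:
  3 × C (aromatic): 1 H each → 3
  3 × C (aromatic): no H
  3 × C: no H
  2 × C: 2 H each → 4
  1 × Cl: no H
  1 × F: no H
  1 × N: no H
  Total hydrogens = 7.
Molecular formula: C11H7ClFN

C11H7ClFN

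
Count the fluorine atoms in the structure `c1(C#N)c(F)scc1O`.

1

The symbol for fluorine appears 1 time in the SMILES.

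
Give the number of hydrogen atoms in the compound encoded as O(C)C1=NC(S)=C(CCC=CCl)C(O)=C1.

12

Hydrogens are implicit in SMILES; fill each atom to its normal valence:
  4 × C (aromatic): no H
  2 × C: 2 H each → 4
  2 × C: 1 H each → 2
  1 × C: 3 H
  1 × C (aromatic): 1 H
  1 × Cl: no H
  1 × N (aromatic): no H
  1 × O: 1 H
  1 × O: no H
  1 × S: 1 H
  Total hydrogens = 12.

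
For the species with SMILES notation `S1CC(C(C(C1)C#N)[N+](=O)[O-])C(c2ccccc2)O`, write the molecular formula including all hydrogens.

Heavy atoms from the SMILES: 13 C, 2 N, 3 O, 1 S.
Implicit hydrogens by atom environment:
  5 × C (aromatic): 1 H each → 5
  4 × C: 1 H each → 4
  2 × C: 2 H each → 4
  1 × C (aromatic): no H
  1 × C: no H
  1 × N (charge +1): no H
  1 × N: no H
  1 × O: 1 H
  1 × O: no H
  1 × O (charge -1): no H
  1 × S: no H
  Total hydrogens = 14.
Molecular formula: C13H14N2O3S

C13H14N2O3S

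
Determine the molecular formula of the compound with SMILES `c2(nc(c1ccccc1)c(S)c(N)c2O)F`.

Heavy atoms from the SMILES: 11 C, 1 F, 2 N, 1 O, 1 S.
Implicit hydrogens by atom environment:
  6 × C (aromatic): no H
  5 × C (aromatic): 1 H each → 5
  1 × F: no H
  1 × N: 2 H
  1 × N (aromatic): no H
  1 × O: 1 H
  1 × S: 1 H
  Total hydrogens = 9.
Molecular formula: C11H9FN2OS

C11H9FN2OS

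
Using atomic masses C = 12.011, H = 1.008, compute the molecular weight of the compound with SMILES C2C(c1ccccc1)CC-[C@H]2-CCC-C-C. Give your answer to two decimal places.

216.37

Molecular formula: C16H24.
M = 16×12.011 + 24×1.008 = 216.37 g/mol.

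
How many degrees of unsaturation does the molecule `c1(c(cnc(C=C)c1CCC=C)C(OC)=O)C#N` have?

9

Molecular formula from the SMILES: C14H14N2O2.
DoU = (2C + 2 + N − H − X)/2 = (2·14 + 2 + 2 − 14 − 0)/2 = 18/2 = 9.
(Structurally: 1 ring(s) + 8 π bond(s) = 9.)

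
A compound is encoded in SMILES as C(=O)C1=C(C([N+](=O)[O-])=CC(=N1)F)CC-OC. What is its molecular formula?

Heavy atoms from the SMILES: 9 C, 1 F, 2 N, 4 O.
Implicit hydrogens by atom environment:
  4 × C (aromatic): no H
  3 × O: no H
  2 × C: 2 H each → 4
  1 × C: 3 H
  1 × C (aromatic): 1 H
  1 × C: 1 H
  1 × F: no H
  1 × N (aromatic): no H
  1 × N (charge +1): no H
  1 × O (charge -1): no H
  Total hydrogens = 9.
Molecular formula: C9H9FN2O4

C9H9FN2O4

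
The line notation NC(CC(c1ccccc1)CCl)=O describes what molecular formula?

C10H12ClNO

Heavy atoms from the SMILES: 10 C, 1 Cl, 1 N, 1 O.
Implicit hydrogens by atom environment:
  5 × C (aromatic): 1 H each → 5
  2 × C: 2 H each → 4
  1 × C: 1 H
  1 × C: no H
  1 × C (aromatic): no H
  1 × Cl: no H
  1 × N: 2 H
  1 × O: no H
  Total hydrogens = 12.
Molecular formula: C10H12ClNO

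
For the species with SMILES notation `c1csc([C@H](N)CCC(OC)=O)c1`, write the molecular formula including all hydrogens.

Heavy atoms from the SMILES: 9 C, 1 N, 2 O, 1 S.
Implicit hydrogens by atom environment:
  3 × C (aromatic): 1 H each → 3
  2 × C: 2 H each → 4
  2 × O: no H
  1 × C: 3 H
  1 × C: 1 H
  1 × C (aromatic): no H
  1 × C: no H
  1 × N: 2 H
  1 × S (aromatic): no H
  Total hydrogens = 13.
Molecular formula: C9H13NO2S

C9H13NO2S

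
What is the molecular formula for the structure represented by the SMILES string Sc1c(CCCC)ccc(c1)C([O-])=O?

Heavy atoms from the SMILES: 11 C, 2 O, 1 S.
Implicit hydrogens by atom environment:
  3 × C: 2 H each → 6
  3 × C (aromatic): 1 H each → 3
  3 × C (aromatic): no H
  1 × C: 3 H
  1 × C: no H
  1 × O: no H
  1 × O (charge -1): no H
  1 × S: 1 H
  Total hydrogens = 13.
Net charge -1.
Molecular formula: C11H13O2S-

C11H13O2S-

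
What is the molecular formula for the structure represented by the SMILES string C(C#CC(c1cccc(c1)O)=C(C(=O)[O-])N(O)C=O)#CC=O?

C15H8NO6-

Heavy atoms from the SMILES: 15 C, 1 N, 6 O.
Implicit hydrogens by atom environment:
  7 × C: no H
  4 × C (aromatic): 1 H each → 4
  3 × O: no H
  2 × C: 1 H each → 2
  2 × C (aromatic): no H
  2 × O: 1 H each → 2
  1 × N: no H
  1 × O (charge -1): no H
  Total hydrogens = 8.
Net charge -1.
Molecular formula: C15H8NO6-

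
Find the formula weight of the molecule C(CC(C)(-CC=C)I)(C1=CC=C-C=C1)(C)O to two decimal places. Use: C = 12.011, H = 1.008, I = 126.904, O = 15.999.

Molecular formula: C14H19IO.
M = 14×12.011 + 19×1.008 + 1×126.904 + 1×15.999 = 330.21 g/mol.

330.21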